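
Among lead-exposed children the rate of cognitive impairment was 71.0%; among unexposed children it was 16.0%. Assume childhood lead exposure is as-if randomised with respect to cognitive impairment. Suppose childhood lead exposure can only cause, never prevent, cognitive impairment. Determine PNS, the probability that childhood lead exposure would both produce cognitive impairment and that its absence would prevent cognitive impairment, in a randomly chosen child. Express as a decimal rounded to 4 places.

p₁ = 0.71, p₀ = 0.16.
Under exogeneity and monotonicity, PNS = p₁ − p₀.
PNS = 0.71 − 0.16 = 0.55

PNS ≈ 0.5500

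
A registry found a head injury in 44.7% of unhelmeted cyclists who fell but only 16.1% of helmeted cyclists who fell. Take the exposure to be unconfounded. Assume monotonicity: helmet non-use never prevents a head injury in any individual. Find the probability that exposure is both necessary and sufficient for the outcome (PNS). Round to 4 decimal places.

PNS ≈ 0.2860

p₁ = 0.447, p₀ = 0.161.
Under exogeneity and monotonicity, PNS = p₁ − p₀.
PNS = 0.447 − 0.161 = 0.286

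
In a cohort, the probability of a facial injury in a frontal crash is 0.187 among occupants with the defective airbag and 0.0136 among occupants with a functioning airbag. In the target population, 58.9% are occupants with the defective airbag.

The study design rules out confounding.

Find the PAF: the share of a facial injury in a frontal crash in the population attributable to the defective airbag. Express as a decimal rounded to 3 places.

Let p₁ = 0.187, p₀ = 0.0136.
Overall risk P(Y=1) = π·p₁ + (1−π)·p₀ = 0.589×0.187 + 0.411×0.0136 = 0.11573.
Under exogeneity, PAF = [P(Y=1) − p₀] / P(Y=1).
PAF = (0.11573 − 0.0136) / 0.11573 ≈ 0.8825

PAF ≈ 0.882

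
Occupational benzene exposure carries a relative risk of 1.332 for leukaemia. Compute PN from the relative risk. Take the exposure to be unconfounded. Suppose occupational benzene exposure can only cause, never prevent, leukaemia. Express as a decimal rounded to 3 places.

PN ≈ 0.249

Under exogeneity and monotonicity, PN = (RR − 1) / RR = 1 − 1/RR.
PN = (1.332 − 1) / 1.332 = 0.332 / 1.332 ≈ 0.2492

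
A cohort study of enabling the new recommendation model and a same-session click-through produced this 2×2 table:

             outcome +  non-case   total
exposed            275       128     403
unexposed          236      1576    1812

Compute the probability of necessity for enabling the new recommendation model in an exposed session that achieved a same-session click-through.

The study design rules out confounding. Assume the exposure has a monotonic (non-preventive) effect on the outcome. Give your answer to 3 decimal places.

PN ≈ 0.809

p₁ = P(outcome | exposed) = 275/403 = 0.68238
p₀ = P(outcome | unexposed) = 236/1812 = 0.13024
Under exogeneity and monotonicity, PN = (p₁ − p₀) / p₁.
PN = (0.68238 − 0.13024) / 0.68238 = 0.55214 / 0.68238 ≈ 0.8091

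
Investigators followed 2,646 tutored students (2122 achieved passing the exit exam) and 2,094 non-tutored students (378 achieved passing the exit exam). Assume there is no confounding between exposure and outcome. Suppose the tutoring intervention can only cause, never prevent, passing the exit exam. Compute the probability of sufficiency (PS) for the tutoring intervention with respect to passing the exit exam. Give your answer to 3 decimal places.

p₁ = P(outcome | exposed) = 2122/2646 = 0.80197
p₀ = P(outcome | unexposed) = 378/2094 = 0.18052
Under exogeneity and monotonicity, PS = (p₁ − p₀) / (1 − p₀).
PS = (0.80197 − 0.18052) / (1 − 0.18052) = 0.62145 / 0.81948 ≈ 0.7583

PS ≈ 0.758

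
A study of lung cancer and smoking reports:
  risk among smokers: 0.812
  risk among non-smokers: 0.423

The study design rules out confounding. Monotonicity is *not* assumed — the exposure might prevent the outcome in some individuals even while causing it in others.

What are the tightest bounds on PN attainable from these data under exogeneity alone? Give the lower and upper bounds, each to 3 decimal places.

Let p₁ = 0.812, p₀ = 0.423.
Under exogeneity alone the bounds on PN are max{0,(p₁−p₀)/p₁} ≤ PN ≤ min{1,(1−p₀)/p₁}.
  lower = (p₁ − p₀)/p₁ = 0.389 / 0.812 ≈ 0.4791
  upper = min{1, (1 − p₀)/p₁} = 0.577 / 0.812 ≈ 0.7106

0.479 ≤ PN ≤ 0.711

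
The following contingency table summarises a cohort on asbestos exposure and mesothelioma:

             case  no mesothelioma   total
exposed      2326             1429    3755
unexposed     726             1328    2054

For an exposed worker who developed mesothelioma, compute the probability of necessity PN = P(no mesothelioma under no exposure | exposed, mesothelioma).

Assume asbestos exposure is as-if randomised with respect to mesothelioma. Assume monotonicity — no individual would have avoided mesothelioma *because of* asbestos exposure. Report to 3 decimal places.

p₁ = P(outcome | exposed) = 2326/3755 = 0.61944
p₀ = P(outcome | unexposed) = 726/2054 = 0.35346
Under exogeneity and monotonicity, PN = (p₁ − p₀) / p₁.
PN = (0.61944 − 0.35346) / 0.61944 = 0.26598 / 0.61944 ≈ 0.4294

PN ≈ 0.429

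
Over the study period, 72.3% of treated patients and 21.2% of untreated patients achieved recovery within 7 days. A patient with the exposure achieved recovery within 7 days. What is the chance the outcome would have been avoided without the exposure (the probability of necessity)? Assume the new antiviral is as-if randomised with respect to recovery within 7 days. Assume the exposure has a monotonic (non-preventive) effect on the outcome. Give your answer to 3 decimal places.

PN ≈ 0.707

p₁ = 0.723, p₀ = 0.212.
Under exogeneity and monotonicity, PN = (p₁ − p₀) / p₁.
PN = (0.723 − 0.212) / 0.723 = 0.511 / 0.723 ≈ 0.7068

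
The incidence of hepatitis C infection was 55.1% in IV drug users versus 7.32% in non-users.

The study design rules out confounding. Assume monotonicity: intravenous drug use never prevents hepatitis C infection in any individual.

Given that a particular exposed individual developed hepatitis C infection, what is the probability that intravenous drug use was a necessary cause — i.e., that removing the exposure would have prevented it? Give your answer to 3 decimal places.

p₁ = 0.551, p₀ = 0.0732.
Under exogeneity and monotonicity, PN = (p₁ − p₀) / p₁.
PN = (0.551 − 0.0732) / 0.551 = 0.4778 / 0.551 ≈ 0.8672

PN ≈ 0.867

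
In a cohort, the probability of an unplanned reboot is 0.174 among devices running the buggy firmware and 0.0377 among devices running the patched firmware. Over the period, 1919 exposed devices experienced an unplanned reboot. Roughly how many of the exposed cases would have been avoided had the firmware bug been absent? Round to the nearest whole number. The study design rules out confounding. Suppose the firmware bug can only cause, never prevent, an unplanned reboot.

about 1503 cases

Let p₁ = 0.174, p₀ = 0.0377.
PN = (p₁ − p₀)/p₁ = (0.174 − 0.0377) / 0.174 ≈ 0.78333.
Attributable cases ≈ PN × (exposed cases) = 0.78333 × 1919 ≈ 1503.22.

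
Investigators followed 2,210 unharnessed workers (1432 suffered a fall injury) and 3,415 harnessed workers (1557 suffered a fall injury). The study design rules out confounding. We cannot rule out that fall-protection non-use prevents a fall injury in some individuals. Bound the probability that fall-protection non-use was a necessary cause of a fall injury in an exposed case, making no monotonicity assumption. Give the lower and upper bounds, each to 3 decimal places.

p₁ = P(outcome | exposed) = 1432/2210 = 0.64796
p₀ = P(outcome | unexposed) = 1557/3415 = 0.45593
Under exogeneity alone the bounds on PN are max{0,(p₁−p₀)/p₁} ≤ PN ≤ min{1,(1−p₀)/p₁}.
  lower = (p₁ − p₀)/p₁ = 0.19203 / 0.64796 ≈ 0.2964
  upper = min{1, (1 − p₀)/p₁} = 0.54407 / 0.64796 ≈ 0.8397

0.296 ≤ PN ≤ 0.840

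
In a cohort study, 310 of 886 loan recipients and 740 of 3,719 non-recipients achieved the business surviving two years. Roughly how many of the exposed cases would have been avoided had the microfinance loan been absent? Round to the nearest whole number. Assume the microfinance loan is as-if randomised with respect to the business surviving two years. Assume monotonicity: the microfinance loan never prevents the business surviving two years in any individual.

about 134 cases

p₁ = P(outcome | exposed) = 310/886 = 0.34989
p₀ = P(outcome | unexposed) = 740/3719 = 0.19898
PN = (p₁ − p₀)/p₁ = (0.34989 − 0.19898) / 0.34989 ≈ 0.43131.
Attributable cases ≈ PN × (exposed cases) = 0.43131 × 310 ≈ 133.71.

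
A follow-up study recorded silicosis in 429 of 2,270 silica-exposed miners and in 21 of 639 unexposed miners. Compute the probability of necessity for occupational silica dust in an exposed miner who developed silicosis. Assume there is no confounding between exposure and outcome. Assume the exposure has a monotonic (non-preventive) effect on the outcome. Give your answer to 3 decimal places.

p₁ = P(outcome | exposed) = 429/2270 = 0.18899
p₀ = P(outcome | unexposed) = 21/639 = 0.032864
Under exogeneity and monotonicity, PN = (p₁ − p₀) / p₁.
PN = (0.18899 − 0.032864) / 0.18899 = 0.15612 / 0.18899 ≈ 0.8261

PN ≈ 0.826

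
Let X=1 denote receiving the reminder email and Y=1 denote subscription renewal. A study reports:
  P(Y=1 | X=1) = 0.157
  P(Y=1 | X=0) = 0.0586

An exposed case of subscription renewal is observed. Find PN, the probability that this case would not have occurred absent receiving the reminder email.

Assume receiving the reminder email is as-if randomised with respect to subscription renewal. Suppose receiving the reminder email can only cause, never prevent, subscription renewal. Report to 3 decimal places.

Let p₁ = 0.157, p₀ = 0.0586.
Under exogeneity and monotonicity, PN = (p₁ − p₀) / p₁.
PN = (0.157 − 0.0586) / 0.157 = 0.0984 / 0.157 ≈ 0.6268

PN ≈ 0.627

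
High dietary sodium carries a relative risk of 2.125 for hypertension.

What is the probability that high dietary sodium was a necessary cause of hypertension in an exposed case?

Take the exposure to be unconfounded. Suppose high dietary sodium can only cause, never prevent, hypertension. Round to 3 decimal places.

Under exogeneity and monotonicity, PN = (RR − 1) / RR = 1 − 1/RR.
PN = (2.125 − 1) / 2.125 = 1.125 / 2.125 ≈ 0.5294

PN ≈ 0.529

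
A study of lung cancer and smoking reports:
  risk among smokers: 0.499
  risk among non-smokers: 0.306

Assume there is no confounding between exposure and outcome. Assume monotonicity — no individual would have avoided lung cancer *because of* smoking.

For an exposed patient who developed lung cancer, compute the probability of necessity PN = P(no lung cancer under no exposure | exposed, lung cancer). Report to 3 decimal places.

PN ≈ 0.387

Let p₁ = 0.499, p₀ = 0.306.
Under exogeneity and monotonicity, PN = (p₁ − p₀) / p₁.
PN = (0.499 − 0.306) / 0.499 = 0.193 / 0.499 ≈ 0.3868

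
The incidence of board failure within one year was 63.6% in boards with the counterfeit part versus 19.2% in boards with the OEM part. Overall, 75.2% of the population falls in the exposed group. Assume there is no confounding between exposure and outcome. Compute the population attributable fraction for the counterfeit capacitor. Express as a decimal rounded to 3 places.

PAF ≈ 0.635

p₁ = 0.636, p₀ = 0.192.
Overall risk P(Y=1) = π·p₁ + (1−π)·p₀ = 0.752×0.636 + 0.248×0.192 = 0.52589.
Under exogeneity, PAF = [P(Y=1) − p₀] / P(Y=1).
PAF = (0.52589 − 0.192) / 0.52589 ≈ 0.6349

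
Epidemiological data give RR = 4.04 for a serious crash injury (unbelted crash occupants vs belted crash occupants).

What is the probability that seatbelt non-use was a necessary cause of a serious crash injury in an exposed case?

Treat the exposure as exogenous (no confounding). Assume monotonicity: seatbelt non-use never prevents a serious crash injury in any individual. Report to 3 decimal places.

PN ≈ 0.752

Under exogeneity and monotonicity, PN = (RR − 1) / RR = 1 − 1/RR.
PN = (4.04 − 1) / 4.04 = 3.04 / 4.04 ≈ 0.7525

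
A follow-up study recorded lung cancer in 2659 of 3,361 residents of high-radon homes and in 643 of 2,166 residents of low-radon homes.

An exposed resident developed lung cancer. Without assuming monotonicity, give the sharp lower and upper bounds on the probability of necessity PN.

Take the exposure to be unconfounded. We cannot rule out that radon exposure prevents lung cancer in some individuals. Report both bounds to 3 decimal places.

p₁ = P(outcome | exposed) = 2659/3361 = 0.79113
p₀ = P(outcome | unexposed) = 643/2166 = 0.29686
Under exogeneity alone the bounds on PN are max{0,(p₁−p₀)/p₁} ≤ PN ≤ min{1,(1−p₀)/p₁}.
  lower = (p₁ − p₀)/p₁ = 0.49427 / 0.79113 ≈ 0.6248
  upper = min{1, (1 − p₀)/p₁} = 0.70314 / 0.79113 ≈ 0.8888

0.625 ≤ PN ≤ 0.889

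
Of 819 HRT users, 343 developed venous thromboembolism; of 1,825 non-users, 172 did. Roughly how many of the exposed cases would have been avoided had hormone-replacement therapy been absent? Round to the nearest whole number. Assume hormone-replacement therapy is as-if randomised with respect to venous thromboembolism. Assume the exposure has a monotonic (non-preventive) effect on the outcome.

about 266 cases

p₁ = P(outcome | exposed) = 343/819 = 0.4188
p₀ = P(outcome | unexposed) = 172/1825 = 0.094247
PN = (p₁ − p₀)/p₁ = (0.4188 − 0.094247) / 0.4188 ≈ 0.77496.
Attributable cases ≈ PN × (exposed cases) = 0.77496 × 343 ≈ 265.81.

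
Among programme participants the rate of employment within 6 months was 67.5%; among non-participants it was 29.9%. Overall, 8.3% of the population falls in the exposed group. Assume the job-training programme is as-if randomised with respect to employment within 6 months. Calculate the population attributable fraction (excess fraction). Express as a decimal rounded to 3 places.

PAF ≈ 0.095

p₁ = 0.675, p₀ = 0.299.
Overall risk P(Y=1) = π·p₁ + (1−π)·p₀ = 0.083×0.675 + 0.917×0.299 = 0.33021.
Under exogeneity, PAF = [P(Y=1) − p₀] / P(Y=1).
PAF = (0.33021 − 0.299) / 0.33021 ≈ 0.0945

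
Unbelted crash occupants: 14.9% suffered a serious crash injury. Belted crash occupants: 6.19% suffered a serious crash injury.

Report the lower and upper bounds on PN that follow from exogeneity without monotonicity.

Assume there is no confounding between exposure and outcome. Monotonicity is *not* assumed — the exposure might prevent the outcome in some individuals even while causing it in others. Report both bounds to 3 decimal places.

0.585 ≤ PN ≤ 1.000

p₁ = 0.149, p₀ = 0.0619.
Under exogeneity alone the bounds on PN are max{0,(p₁−p₀)/p₁} ≤ PN ≤ min{1,(1−p₀)/p₁}.
  lower = (p₁ − p₀)/p₁ = 0.0871 / 0.149 ≈ 0.5846
  upper = min{1, (1 − p₀)/p₁} = 0.9381 / 0.149 ≈ 6.2960 → capped at 1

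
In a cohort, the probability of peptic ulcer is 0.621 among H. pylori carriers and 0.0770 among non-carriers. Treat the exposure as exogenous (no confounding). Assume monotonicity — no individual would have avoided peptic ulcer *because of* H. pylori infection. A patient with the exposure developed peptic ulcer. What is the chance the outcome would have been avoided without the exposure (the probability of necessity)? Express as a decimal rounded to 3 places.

PN ≈ 0.876

Let p₁ = 0.621, p₀ = 0.077.
Under exogeneity and monotonicity, PN = (p₁ − p₀) / p₁.
PN = (0.621 − 0.077) / 0.621 = 0.544 / 0.621 ≈ 0.8760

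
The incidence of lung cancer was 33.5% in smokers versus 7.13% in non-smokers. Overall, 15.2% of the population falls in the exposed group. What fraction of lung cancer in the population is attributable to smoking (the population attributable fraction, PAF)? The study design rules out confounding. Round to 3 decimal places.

PAF ≈ 0.360

p₁ = 0.335, p₀ = 0.0713.
Overall risk P(Y=1) = π·p₁ + (1−π)·p₀ = 0.152×0.335 + 0.848×0.0713 = 0.11138.
Under exogeneity, PAF = [P(Y=1) − p₀] / P(Y=1).
PAF = (0.11138 − 0.0713) / 0.11138 ≈ 0.3599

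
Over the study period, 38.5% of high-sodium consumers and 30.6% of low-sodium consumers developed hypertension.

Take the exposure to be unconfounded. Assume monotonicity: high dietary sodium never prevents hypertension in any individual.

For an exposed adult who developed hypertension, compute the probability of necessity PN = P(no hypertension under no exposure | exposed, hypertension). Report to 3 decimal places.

p₁ = 0.385, p₀ = 0.306.
Under exogeneity and monotonicity, PN = (p₁ − p₀) / p₁.
PN = (0.385 − 0.306) / 0.385 = 0.079 / 0.385 ≈ 0.2052

PN ≈ 0.205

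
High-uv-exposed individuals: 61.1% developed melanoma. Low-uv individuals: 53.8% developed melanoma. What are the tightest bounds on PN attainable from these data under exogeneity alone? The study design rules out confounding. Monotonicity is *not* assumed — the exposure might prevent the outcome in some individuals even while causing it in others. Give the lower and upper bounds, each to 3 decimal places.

0.119 ≤ PN ≤ 0.756

p₁ = 0.611, p₀ = 0.538.
Under exogeneity alone the bounds on PN are max{0,(p₁−p₀)/p₁} ≤ PN ≤ min{1,(1−p₀)/p₁}.
  lower = (p₁ − p₀)/p₁ = 0.073 / 0.611 ≈ 0.1195
  upper = min{1, (1 − p₀)/p₁} = 0.462 / 0.611 ≈ 0.7561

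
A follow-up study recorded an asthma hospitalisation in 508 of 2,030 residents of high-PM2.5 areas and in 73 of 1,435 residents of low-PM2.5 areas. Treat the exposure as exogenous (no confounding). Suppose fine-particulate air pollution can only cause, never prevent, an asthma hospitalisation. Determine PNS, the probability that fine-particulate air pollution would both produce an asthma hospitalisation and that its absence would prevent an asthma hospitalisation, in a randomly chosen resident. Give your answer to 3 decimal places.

p₁ = P(outcome | exposed) = 508/2030 = 0.25025
p₀ = P(outcome | unexposed) = 73/1435 = 0.050871
Under exogeneity and monotonicity, PNS = p₁ − p₀.
PNS = 0.25025 − 0.050871 = 0.19938

PNS ≈ 0.199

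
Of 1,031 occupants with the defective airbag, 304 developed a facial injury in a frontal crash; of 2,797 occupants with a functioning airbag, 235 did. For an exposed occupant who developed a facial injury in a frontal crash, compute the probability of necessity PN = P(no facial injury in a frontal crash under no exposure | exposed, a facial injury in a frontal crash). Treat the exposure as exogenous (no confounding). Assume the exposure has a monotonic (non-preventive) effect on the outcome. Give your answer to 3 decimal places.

p₁ = P(outcome | exposed) = 304/1031 = 0.29486
p₀ = P(outcome | unexposed) = 235/2797 = 0.084019
Under exogeneity and monotonicity, PN = (p₁ − p₀) / p₁.
PN = (0.29486 − 0.084019) / 0.29486 = 0.21084 / 0.29486 ≈ 0.7151

PN ≈ 0.715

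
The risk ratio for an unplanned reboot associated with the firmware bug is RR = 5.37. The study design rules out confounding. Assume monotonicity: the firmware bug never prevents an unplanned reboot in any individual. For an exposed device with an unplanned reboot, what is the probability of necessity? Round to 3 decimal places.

PN ≈ 0.814

Under exogeneity and monotonicity, PN = (RR − 1) / RR = 1 − 1/RR.
PN = (5.37 − 1) / 5.37 = 4.37 / 5.37 ≈ 0.8138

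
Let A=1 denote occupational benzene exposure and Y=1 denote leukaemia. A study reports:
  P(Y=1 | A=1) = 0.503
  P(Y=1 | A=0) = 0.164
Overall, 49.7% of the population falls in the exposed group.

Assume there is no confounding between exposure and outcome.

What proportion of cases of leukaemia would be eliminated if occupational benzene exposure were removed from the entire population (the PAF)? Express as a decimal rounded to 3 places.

Let p₁ = 0.503, p₀ = 0.164.
Overall risk P(Y=1) = π·p₁ + (1−π)·p₀ = 0.497×0.503 + 0.503×0.164 = 0.33248.
Under exogeneity, PAF = [P(Y=1) − p₀] / P(Y=1).
PAF = (0.33248 − 0.164) / 0.33248 ≈ 0.5067

PAF ≈ 0.507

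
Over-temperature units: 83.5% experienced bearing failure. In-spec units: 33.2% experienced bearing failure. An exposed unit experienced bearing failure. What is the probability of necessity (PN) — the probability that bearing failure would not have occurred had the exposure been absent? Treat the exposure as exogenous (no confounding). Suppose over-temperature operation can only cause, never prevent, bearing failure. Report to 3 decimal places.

PN ≈ 0.602

p₁ = 0.835, p₀ = 0.332.
Under exogeneity and monotonicity, PN = (p₁ − p₀) / p₁.
PN = (0.835 − 0.332) / 0.835 = 0.503 / 0.835 ≈ 0.6024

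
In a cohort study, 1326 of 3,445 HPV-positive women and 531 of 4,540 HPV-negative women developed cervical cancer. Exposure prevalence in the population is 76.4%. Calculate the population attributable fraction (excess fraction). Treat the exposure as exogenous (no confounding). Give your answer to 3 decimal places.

PAF ≈ 0.636

p₁ = P(outcome | exposed) = 1326/3445 = 0.38491
p₀ = P(outcome | unexposed) = 531/4540 = 0.11696
Overall risk P(Y=1) = π·p₁ + (1−π)·p₀ = 0.764×0.38491 + 0.236×0.11696 = 0.32167.
Under exogeneity, PAF = [P(Y=1) − p₀] / P(Y=1).
PAF = (0.32167 − 0.11696) / 0.32167 ≈ 0.6364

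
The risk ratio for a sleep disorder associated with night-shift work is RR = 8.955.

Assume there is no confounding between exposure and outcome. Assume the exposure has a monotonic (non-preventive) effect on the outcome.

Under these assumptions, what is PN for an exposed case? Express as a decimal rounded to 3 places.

PN ≈ 0.888

Under exogeneity and monotonicity, PN = (RR − 1) / RR = 1 − 1/RR.
PN = (8.955 − 1) / 8.955 = 7.955 / 8.955 ≈ 0.8883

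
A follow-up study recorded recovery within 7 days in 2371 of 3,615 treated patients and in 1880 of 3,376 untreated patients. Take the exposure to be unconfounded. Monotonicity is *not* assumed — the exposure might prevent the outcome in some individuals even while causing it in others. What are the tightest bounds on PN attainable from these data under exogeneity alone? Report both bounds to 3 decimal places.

0.151 ≤ PN ≤ 0.676

p₁ = P(outcome | exposed) = 2371/3615 = 0.65588
p₀ = P(outcome | unexposed) = 1880/3376 = 0.55687
Under exogeneity alone the bounds on PN are max{0,(p₁−p₀)/p₁} ≤ PN ≤ min{1,(1−p₀)/p₁}.
  lower = (p₁ − p₀)/p₁ = 0.099006 / 0.65588 ≈ 0.1510
  upper = min{1, (1 − p₀)/p₁} = 0.44313 / 0.65588 ≈ 0.6756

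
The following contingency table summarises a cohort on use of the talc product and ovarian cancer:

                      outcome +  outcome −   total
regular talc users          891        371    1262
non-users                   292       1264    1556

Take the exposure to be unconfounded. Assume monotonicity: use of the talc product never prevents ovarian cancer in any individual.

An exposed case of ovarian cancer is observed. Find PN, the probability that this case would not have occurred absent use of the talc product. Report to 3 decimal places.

p₁ = P(outcome | exposed) = 891/1262 = 0.70602
p₀ = P(outcome | unexposed) = 292/1556 = 0.18766
Under exogeneity and monotonicity, PN = (p₁ − p₀) / p₁.
PN = (0.70602 − 0.18766) / 0.70602 = 0.51836 / 0.70602 ≈ 0.7342

PN ≈ 0.734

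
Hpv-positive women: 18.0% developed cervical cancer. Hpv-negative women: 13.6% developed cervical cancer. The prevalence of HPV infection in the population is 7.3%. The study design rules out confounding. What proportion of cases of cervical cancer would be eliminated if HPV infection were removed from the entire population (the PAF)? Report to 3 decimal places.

p₁ = 0.18, p₀ = 0.136.
Overall risk P(Y=1) = π·p₁ + (1−π)·p₀ = 0.073×0.18 + 0.927×0.136 = 0.13921.
Under exogeneity, PAF = [P(Y=1) − p₀] / P(Y=1).
PAF = (0.13921 − 0.136) / 0.13921 ≈ 0.0231

PAF ≈ 0.023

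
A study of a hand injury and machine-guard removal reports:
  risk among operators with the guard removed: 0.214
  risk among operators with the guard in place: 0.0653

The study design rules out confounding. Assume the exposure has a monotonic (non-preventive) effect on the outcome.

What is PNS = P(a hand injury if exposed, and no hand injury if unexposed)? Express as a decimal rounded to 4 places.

PNS ≈ 0.1487

Let p₁ = 0.214, p₀ = 0.0653.
Under exogeneity and monotonicity, PNS = p₁ − p₀.
PNS = 0.214 − 0.0653 = 0.1487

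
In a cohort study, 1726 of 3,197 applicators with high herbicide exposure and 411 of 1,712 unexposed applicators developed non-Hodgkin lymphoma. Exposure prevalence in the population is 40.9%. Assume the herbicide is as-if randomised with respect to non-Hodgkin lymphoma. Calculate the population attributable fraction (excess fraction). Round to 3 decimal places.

PAF ≈ 0.338

p₁ = P(outcome | exposed) = 1726/3197 = 0.53988
p₀ = P(outcome | unexposed) = 411/1712 = 0.24007
Overall risk P(Y=1) = π·p₁ + (1−π)·p₀ = 0.409×0.53988 + 0.591×0.24007 = 0.36269.
Under exogeneity, PAF = [P(Y=1) − p₀] / P(Y=1).
PAF = (0.36269 − 0.24007) / 0.36269 ≈ 0.3381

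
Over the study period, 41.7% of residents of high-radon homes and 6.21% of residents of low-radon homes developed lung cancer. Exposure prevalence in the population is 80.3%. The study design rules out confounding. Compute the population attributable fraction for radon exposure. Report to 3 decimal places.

PAF ≈ 0.821

p₁ = 0.417, p₀ = 0.0621.
Overall risk P(Y=1) = π·p₁ + (1−π)·p₀ = 0.803×0.417 + 0.197×0.0621 = 0.34708.
Under exogeneity, PAF = [P(Y=1) − p₀] / P(Y=1).
PAF = (0.34708 − 0.0621) / 0.34708 ≈ 0.8211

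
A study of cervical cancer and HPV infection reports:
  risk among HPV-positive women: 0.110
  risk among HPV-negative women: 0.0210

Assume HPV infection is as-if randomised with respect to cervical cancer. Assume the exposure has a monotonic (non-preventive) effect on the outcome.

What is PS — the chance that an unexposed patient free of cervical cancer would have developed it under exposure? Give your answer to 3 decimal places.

PS ≈ 0.091

Let p₁ = 0.11, p₀ = 0.021.
Under exogeneity and monotonicity, PS = (p₁ − p₀) / (1 − p₀).
PS = (0.11 − 0.021) / (1 − 0.021) = 0.089 / 0.979 ≈ 0.0909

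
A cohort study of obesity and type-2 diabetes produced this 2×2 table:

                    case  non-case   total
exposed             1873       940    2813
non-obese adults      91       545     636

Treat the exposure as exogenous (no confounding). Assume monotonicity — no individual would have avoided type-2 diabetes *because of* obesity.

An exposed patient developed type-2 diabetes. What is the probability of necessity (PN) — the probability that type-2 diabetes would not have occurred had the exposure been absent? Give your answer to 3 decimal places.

p₁ = P(outcome | exposed) = 1873/2813 = 0.66584
p₀ = P(outcome | unexposed) = 91/636 = 0.14308
Under exogeneity and monotonicity, PN = (p₁ − p₀) / p₁.
PN = (0.66584 − 0.14308) / 0.66584 = 0.52276 / 0.66584 ≈ 0.7851

PN ≈ 0.785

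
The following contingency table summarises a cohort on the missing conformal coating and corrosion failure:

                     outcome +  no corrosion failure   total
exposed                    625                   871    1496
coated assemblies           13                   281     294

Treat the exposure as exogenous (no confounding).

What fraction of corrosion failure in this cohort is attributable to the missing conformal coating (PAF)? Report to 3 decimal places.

PAF ≈ 0.876

p₁ = P(outcome | exposed) = 625/1496 = 0.41778
p₀ = P(outcome | unexposed) = 13/294 = 0.044218
Exposure prevalence π = 1496/1790 = 0.83575; overall risk P(Y=1) = 0.35642.
Under exogeneity, PAF = [P(Y=1) − p₀]/P(Y=1).
PAF = (0.35642 − 0.044218) / 0.35642 ≈ 0.8759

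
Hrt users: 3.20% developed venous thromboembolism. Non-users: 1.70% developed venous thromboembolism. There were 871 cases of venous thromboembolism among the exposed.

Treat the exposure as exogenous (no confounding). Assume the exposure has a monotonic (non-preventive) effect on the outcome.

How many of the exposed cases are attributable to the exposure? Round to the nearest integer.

about 408 cases

p₁ = 0.032, p₀ = 0.017.
PN = (p₁ − p₀)/p₁ = (0.032 − 0.017) / 0.032 ≈ 0.46875.
Attributable cases ≈ PN × (exposed cases) = 0.46875 × 871 ≈ 408.28.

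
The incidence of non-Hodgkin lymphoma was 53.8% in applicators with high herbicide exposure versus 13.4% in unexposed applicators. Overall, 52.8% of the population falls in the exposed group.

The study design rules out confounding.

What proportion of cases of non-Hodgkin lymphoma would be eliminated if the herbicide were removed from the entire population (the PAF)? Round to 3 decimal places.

p₁ = 0.538, p₀ = 0.134.
Overall risk P(Y=1) = π·p₁ + (1−π)·p₀ = 0.528×0.538 + 0.472×0.134 = 0.34731.
Under exogeneity, PAF = [P(Y=1) − p₀] / P(Y=1).
PAF = (0.34731 − 0.134) / 0.34731 ≈ 0.6142

PAF ≈ 0.614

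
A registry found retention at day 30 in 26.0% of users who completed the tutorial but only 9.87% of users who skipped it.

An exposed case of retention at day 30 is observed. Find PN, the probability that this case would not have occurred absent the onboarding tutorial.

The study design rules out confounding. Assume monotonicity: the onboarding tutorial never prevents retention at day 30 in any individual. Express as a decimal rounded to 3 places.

PN ≈ 0.620

p₁ = 0.26, p₀ = 0.0987.
Under exogeneity and monotonicity, PN = (p₁ − p₀) / p₁.
PN = (0.26 − 0.0987) / 0.26 = 0.1613 / 0.26 ≈ 0.6204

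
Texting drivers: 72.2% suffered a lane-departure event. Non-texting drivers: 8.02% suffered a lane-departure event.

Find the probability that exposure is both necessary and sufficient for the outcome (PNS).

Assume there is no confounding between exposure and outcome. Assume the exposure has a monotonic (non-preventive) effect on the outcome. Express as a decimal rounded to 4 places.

PNS ≈ 0.6418

p₁ = 0.722, p₀ = 0.0802.
Under exogeneity and monotonicity, PNS = p₁ − p₀.
PNS = 0.722 − 0.0802 = 0.6418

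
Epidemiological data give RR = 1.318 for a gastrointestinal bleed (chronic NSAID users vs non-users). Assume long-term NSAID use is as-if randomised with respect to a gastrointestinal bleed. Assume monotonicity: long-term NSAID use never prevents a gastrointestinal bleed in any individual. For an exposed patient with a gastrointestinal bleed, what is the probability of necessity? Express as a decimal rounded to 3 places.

Under exogeneity and monotonicity, PN = (RR − 1) / RR = 1 − 1/RR.
PN = (1.318 − 1) / 1.318 = 0.318 / 1.318 ≈ 0.2413

PN ≈ 0.241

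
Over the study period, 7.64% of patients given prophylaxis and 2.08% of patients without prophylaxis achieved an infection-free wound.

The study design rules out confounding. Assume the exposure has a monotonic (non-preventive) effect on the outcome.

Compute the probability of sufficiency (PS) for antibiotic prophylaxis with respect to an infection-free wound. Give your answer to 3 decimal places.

PS ≈ 0.057

p₁ = 0.0764, p₀ = 0.0208.
Under exogeneity and monotonicity, PS = (p₁ − p₀) / (1 − p₀).
PS = (0.0764 − 0.0208) / (1 − 0.0208) = 0.0556 / 0.9792 ≈ 0.0568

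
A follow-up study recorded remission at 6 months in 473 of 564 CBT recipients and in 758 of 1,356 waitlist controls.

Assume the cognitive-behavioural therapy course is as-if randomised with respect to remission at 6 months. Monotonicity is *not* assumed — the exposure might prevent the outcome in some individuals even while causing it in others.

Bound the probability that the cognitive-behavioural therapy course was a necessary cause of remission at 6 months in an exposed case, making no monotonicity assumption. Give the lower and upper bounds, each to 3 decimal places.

0.333 ≤ PN ≤ 0.526

p₁ = P(outcome | exposed) = 473/564 = 0.83865
p₀ = P(outcome | unexposed) = 758/1356 = 0.559
Under exogeneity alone the bounds on PN are max{0,(p₁−p₀)/p₁} ≤ PN ≤ min{1,(1−p₀)/p₁}.
  lower = (p₁ − p₀)/p₁ = 0.27966 / 0.83865 ≈ 0.3335
  upper = min{1, (1 − p₀)/p₁} = 0.441 / 0.83865 ≈ 0.5258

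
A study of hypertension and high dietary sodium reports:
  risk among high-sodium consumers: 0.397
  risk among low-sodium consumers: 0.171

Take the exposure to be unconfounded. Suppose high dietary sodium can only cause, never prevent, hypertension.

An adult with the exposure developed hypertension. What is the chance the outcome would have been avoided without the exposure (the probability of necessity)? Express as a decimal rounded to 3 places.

Let p₁ = 0.397, p₀ = 0.171.
Under exogeneity and monotonicity, PN = (p₁ − p₀) / p₁.
PN = (0.397 − 0.171) / 0.397 = 0.226 / 0.397 ≈ 0.5693

PN ≈ 0.569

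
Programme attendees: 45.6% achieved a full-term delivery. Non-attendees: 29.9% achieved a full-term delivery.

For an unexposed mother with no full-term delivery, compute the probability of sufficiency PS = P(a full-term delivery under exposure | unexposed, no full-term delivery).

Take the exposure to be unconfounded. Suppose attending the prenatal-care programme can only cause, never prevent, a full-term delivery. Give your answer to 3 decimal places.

PS ≈ 0.224

p₁ = 0.456, p₀ = 0.299.
Under exogeneity and monotonicity, PS = (p₁ − p₀) / (1 − p₀).
PS = (0.456 − 0.299) / (1 − 0.299) = 0.157 / 0.701 ≈ 0.2240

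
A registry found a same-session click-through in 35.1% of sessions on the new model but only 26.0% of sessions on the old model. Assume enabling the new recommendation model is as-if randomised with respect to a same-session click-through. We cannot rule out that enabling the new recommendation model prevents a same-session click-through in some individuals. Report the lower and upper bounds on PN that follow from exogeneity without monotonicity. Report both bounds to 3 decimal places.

p₁ = 0.351, p₀ = 0.26.
Under exogeneity alone the bounds on PN are max{0,(p₁−p₀)/p₁} ≤ PN ≤ min{1,(1−p₀)/p₁}.
  lower = (p₁ − p₀)/p₁ = 0.091 / 0.351 ≈ 0.2593
  upper = min{1, (1 − p₀)/p₁} = 0.74 / 0.351 ≈ 2.1083 → capped at 1

0.259 ≤ PN ≤ 1.000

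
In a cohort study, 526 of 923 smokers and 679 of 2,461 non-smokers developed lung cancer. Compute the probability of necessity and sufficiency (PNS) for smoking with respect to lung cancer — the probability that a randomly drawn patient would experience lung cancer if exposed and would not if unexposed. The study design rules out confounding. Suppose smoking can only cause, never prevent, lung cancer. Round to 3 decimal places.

PNS ≈ 0.294

p₁ = P(outcome | exposed) = 526/923 = 0.56988
p₀ = P(outcome | unexposed) = 679/2461 = 0.2759
Under exogeneity and monotonicity, PNS = p₁ − p₀.
PNS = 0.56988 − 0.2759 = 0.29398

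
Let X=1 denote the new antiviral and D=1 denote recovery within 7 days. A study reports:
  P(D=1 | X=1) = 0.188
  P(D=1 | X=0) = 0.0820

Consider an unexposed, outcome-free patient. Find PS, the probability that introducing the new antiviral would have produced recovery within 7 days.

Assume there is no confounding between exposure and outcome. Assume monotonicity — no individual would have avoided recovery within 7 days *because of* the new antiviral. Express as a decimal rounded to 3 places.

Let p₁ = 0.188, p₀ = 0.082.
Under exogeneity and monotonicity, PS = (p₁ − p₀) / (1 − p₀).
PS = (0.188 − 0.082) / (1 − 0.082) = 0.106 / 0.918 ≈ 0.1155

PS ≈ 0.115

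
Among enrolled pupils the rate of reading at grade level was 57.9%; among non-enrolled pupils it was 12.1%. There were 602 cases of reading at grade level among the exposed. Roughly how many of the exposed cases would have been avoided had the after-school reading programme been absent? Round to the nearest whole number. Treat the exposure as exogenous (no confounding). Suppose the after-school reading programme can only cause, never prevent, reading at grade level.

p₁ = 0.579, p₀ = 0.121.
PN = (p₁ − p₀)/p₁ = (0.579 − 0.121) / 0.579 ≈ 0.79102.
Attributable cases ≈ PN × (exposed cases) = 0.79102 × 602 ≈ 476.19.

about 476 cases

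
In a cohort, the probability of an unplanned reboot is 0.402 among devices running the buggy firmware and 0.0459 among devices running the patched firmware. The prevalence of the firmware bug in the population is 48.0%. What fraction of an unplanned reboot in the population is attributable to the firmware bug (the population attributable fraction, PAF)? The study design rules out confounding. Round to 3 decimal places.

PAF ≈ 0.788

Let p₁ = 0.402, p₀ = 0.0459.
Overall risk P(Y=1) = π·p₁ + (1−π)·p₀ = 0.48×0.402 + 0.52×0.0459 = 0.21683.
Under exogeneity, PAF = [P(Y=1) − p₀] / P(Y=1).
PAF = (0.21683 − 0.0459) / 0.21683 ≈ 0.7883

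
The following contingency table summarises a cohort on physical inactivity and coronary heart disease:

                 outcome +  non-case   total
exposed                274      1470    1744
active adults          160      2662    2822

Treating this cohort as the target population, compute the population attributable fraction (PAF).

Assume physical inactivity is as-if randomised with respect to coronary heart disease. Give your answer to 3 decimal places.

PAF ≈ 0.404

p₁ = P(outcome | exposed) = 274/1744 = 0.15711
p₀ = P(outcome | unexposed) = 160/2822 = 0.056697
Exposure prevalence π = 1744/4566 = 0.38195; overall risk P(Y=1) = 0.09505.
Under exogeneity, PAF = [P(Y=1) − p₀]/P(Y=1).
PAF = (0.09505 − 0.056697) / 0.09505 ≈ 0.4035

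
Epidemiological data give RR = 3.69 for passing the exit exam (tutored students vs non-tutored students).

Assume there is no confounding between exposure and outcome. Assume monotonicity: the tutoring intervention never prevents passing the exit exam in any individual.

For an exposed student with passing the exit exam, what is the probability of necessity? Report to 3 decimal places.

PN ≈ 0.729

Under exogeneity and monotonicity, PN = (RR − 1) / RR = 1 − 1/RR.
PN = (3.69 − 1) / 3.69 = 2.69 / 3.69 ≈ 0.7290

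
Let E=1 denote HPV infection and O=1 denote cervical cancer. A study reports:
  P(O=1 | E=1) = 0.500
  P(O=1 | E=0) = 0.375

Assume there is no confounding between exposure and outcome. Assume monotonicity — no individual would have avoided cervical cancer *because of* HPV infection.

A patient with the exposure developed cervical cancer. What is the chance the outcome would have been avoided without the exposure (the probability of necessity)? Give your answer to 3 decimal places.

PN ≈ 0.250

Let p₁ = 0.5, p₀ = 0.375.
Under exogeneity and monotonicity, PN = (p₁ − p₀) / p₁.
PN = (0.5 − 0.375) / 0.5 = 0.125 / 0.5 ≈ 0.2500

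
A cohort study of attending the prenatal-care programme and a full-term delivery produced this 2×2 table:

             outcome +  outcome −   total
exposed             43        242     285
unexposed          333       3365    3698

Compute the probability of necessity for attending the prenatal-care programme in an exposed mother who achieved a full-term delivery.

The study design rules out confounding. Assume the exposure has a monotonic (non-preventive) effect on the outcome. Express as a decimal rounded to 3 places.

PN ≈ 0.403

p₁ = P(outcome | exposed) = 43/285 = 0.15088
p₀ = P(outcome | unexposed) = 333/3698 = 0.090049
Under exogeneity and monotonicity, PN = (p₁ − p₀)/p₁.
PN = (0.15088 − 0.090049) / 0.15088 ≈ 0.4032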